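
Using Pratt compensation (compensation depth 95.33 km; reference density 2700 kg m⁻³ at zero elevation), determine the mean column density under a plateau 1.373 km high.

2660 kg m⁻³

Pratt balance: ρ_ref D = ρ (D + h).
ρ = ρ_ref D/(D + h) = 2700 × 95.33 km/(95.33 km + 1.373 km) = 2660 kg m⁻³.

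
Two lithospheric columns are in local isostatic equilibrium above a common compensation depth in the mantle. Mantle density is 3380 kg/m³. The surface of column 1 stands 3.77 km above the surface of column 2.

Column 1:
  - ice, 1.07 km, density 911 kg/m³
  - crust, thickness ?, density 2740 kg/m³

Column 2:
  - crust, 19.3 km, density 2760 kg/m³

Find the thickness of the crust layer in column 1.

Take the compensation level at the base of the deeper column (depth z_c below the surface of column 1) and equate Σ ρ_i t_i down to z_c; mantle fills any gap and the z_c terms cancel.
Column 1: 1.07×911 + x×2740 + (z_c − 1.07 − x)×3380
Column 2: 3.77×0 + 19.3×2760 + (z_c − 3.77 − 19.3)×3380
The z_c×3380 term appears on both sides and cancels. Collect the known terms of each column as K = Σ(ρt)_known − 3380 × (depth of known layers): K_1 = 974.77 − 3380×1.07 = −2641.83; K_2 = 53268 − 3380×(3.77 + 19.3) = −24708.6.
Balance: K_1 − x×(3380 − 2740) = K_2, so x = (K_1 − K_2)/(3380 − 2740) = 22066.8/640 = 34.5 km.

34.5 km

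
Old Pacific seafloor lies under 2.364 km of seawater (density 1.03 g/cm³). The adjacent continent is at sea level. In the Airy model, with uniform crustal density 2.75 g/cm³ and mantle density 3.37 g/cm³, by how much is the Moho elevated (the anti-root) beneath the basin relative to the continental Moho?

In Airy isostatic equilibrium: replacing crust with seawater at the top is compensated by replacing crust with mantle at the base: d (ρ_c − ρ_w) = a (ρ_m − ρ_c).
a = d (ρ_c − ρ_w)/(ρ_m − ρ_c) = 2.364 km × 1.72/0.62 = 6.56 km.

6.56 km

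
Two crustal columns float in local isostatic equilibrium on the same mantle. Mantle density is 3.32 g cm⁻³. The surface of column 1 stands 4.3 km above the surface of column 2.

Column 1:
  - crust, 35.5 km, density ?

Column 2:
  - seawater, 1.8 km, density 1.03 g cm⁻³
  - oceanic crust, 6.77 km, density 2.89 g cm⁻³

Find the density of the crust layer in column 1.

2.72 g cm⁻³

Take the compensation level at the base of the deeper column (depth z_c below the surface of column 1) and equate Σ ρ_i t_i down to z_c; mantle fills any gap and the z_c terms cancel.
Column 1: 35.5×ρ + (z_c − 35.5)×3.32
Column 2: 4.3×0 + 1.8×1.03 + 6.77×2.89 + (z_c − 4.3 − 8.57)×3.32
The z_c×3.32 term appears on both sides and cancels. Collect the known terms of each column as K = Σ(ρt)_known − 3.32 × (depth of known layers): K_1 = 0 − 3.32×35.5 = −117.86; K_2 = 21.4193 − 3.32×(4.3 + 8.57) = −21.3091.
Balance: K_1 + 35.5×ρ = K_2, so ρ = (K_2 − K_1)/35.5 = 96.5509/35.5 = 2.72 g cm⁻³.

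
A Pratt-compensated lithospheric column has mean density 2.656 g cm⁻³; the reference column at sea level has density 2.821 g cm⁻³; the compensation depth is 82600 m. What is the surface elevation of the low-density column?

ρ_ref D = ρ (D + h) → h = D (ρ_ref − ρ)/ρ.
h = 82600 m × (2.821 − 2.656)/2.656 = 5130 m.

5130 m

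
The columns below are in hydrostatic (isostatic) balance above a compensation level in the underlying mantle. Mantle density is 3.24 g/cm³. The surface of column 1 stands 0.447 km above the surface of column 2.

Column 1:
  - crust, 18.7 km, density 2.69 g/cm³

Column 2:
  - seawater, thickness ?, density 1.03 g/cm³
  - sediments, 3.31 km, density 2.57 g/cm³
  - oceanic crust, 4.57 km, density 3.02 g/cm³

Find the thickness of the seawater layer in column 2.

Take the compensation level at the base of the deeper column (depth z_c below the surface of column 1) and equate Σ ρ_i t_i down to z_c; mantle fills any gap and the z_c terms cancel.
Column 1: 18.7×2.69 + (z_c − 18.7)×3.24
Column 2: 0.447×0 + x×1.03 + 3.31×2.57 + 4.57×3.02 + (z_c − 0.447 − 7.88 − x)×3.24
The z_c×3.24 term appears on both sides and cancels. Collect the known terms of each column as K = Σ(ρt)_known − 3.24 × (depth of known layers): K_1 = 50.303 − 3.24×18.7 = −10.285; K_2 = 22.3081 − 3.24×(0.447 + 7.88) = −4.67138.
Balance: K_1 = K_2 − x×(3.24 − 1.03), so x = (K_2 − K_1)/(3.24 − 1.03) = 5.61362/2.21 = 2.54 km.

2.54 km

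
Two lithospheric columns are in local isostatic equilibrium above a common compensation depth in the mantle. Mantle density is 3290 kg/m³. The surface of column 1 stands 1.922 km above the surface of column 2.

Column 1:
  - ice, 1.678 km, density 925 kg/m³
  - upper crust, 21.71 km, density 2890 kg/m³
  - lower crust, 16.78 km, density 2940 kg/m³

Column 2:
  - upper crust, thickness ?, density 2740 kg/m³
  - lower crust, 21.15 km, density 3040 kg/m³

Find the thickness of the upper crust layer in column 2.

12.6 km

Take the compensation level at the base of the deeper column (depth z_c below the surface of column 1) and equate Σ ρ_i t_i down to z_c; mantle fills any gap and the z_c terms cancel.
Column 1: 1.678×925 + 21.71×2890 + 16.78×2940 + (z_c − 40.168)×3290
Column 2: 1.922×0 + x×2740 + 21.15×3040 + (z_c − 1.922 − 21.15 − x)×3290
The z_c×3290 term appears on both sides and cancels. Collect the known terms of each column as K = Σ(ρt)_known − 3290 × (depth of known layers): K_1 = 113627.25 − 3290×40.168 = −18525.47; K_2 = 64296 − 3290×(1.922 + 21.15) = −11610.88.
Balance: K_1 = K_2 − x×(3290 − 2740), so x = (K_2 − K_1)/(3290 − 2740) = 6914.59/550 = 12.6 km.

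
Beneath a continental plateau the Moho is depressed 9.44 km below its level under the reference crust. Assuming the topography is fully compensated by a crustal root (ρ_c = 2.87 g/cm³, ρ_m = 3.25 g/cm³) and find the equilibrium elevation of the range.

1.25 km

Isostatic balance requires: ρ_c h = (ρ_m − ρ_c) r.
h = r (ρ_m − ρ_c) / ρ_c = 9.44 km × (3.25 − 2.87) / 2.87 = 1.25 km.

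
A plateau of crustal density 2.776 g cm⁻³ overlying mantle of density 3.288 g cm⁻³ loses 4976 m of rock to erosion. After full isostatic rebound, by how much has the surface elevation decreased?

Rebound u = e ρ_c/ρ_m = 4976 m × 2.776/3.288 = 4201 m.
Net surface drop = e − u = 4976 m − 4201 m = e (ρ_m − ρ_c)/ρ_m = 775 m.

775 m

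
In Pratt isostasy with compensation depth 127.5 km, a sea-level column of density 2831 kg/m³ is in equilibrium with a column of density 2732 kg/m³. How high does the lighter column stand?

4.62 km

ρ_ref D = ρ (D + h) → h = D (ρ_ref − ρ)/ρ.
h = 127.5 km × (2831 − 2732)/2732 = 4.62 km.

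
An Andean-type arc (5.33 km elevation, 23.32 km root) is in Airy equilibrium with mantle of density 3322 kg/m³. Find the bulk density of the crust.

2700 kg/m³

ρ_c h = (ρ_m − ρ_c) r → ρ_c (h + r) = ρ_m r → ρ_c = ρ_m r / (h + r).
ρ_c = 3322 × 23.32 km / (5.33 km + 23.32 km) = 2700 kg/m³.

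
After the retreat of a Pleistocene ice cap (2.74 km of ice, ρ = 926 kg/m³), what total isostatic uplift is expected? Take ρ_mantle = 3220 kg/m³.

Removing the load lets mantle flow back in; uplift u satisfies ρ_ice t = ρ_m u.
u = t ρ_ice/ρ_m = 2.74 km × 926/3220 = 0.788 km.

0.788 km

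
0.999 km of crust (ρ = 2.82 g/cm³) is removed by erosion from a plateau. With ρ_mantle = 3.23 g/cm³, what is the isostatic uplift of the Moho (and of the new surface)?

0.872 km

Unloading: uplift u = e ρ_c/ρ_m = 0.999 km × 2.82/3.23 = 0.872 km.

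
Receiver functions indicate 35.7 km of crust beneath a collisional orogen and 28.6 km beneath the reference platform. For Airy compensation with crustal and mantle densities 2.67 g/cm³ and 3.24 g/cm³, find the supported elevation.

1.25 km

Excess crust Δ = 35.7 km − 28.6 km = 7.1 km, split between elevation h and root r with h + r = Δ.
Airy balance ρ_c h = (ρ_m − ρ_c) r gives r = h ρ_c/(ρ_m − ρ_c), so h (1 + ρ_c/(ρ_m − ρ_c)) = Δ, i.e. h = Δ (ρ_m − ρ_c)/ρ_m.
h = 7.1 km × 0.57/3.24 = 1.25 km.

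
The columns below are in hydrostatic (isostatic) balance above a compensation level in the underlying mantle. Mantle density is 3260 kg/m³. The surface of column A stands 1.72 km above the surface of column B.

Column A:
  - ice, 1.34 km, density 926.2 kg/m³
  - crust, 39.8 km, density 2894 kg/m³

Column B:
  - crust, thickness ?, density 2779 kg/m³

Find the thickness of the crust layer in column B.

25.1 km

Take the compensation level at the base of the deeper column (depth z_c below the surface of column A) and equate Σ ρ_i t_i down to z_c; mantle fills any gap and the z_c terms cancel.
Column A: 1.34×926.2 + 39.8×2894 + (z_c − 41.14)×3260
Column B: 1.72×0 + x×2779 + (z_c − 1.72 − 0 − x)×3260
The z_c×3260 term appears on both sides and cancels. Collect the known terms of each column as K = Σ(ρt)_known − 3260 × (depth of known layers): K_A = 116422.308 − 3260×41.14 = −17694.092; K_B = 0 − 3260×(1.72 + 0) = −5607.2.
Balance: K_A = K_B − x×(3260 − 2779), so x = (K_B − K_A)/(3260 − 2779) = 12086.9/481 = 25.1 km.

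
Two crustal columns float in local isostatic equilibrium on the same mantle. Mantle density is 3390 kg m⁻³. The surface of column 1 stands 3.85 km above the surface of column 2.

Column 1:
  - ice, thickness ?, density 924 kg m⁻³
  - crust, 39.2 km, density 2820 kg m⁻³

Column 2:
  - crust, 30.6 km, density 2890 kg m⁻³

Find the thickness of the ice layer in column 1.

Take the compensation level at the base of the deeper column (depth z_c below the surface of column 1) and equate Σ ρ_i t_i down to z_c; mantle fills any gap and the z_c terms cancel.
Column 1: x×924 + 39.2×2820 + (z_c − 39.2 − x)×3390
Column 2: 3.85×0 + 30.6×2890 + (z_c − 3.85 − 30.6)×3390
The z_c×3390 term appears on both sides and cancels. Collect the known terms of each column as K = Σ(ρt)_known − 3390 × (depth of known layers): K_1 = 110544 − 3390×39.2 = −22344; K_2 = 88434 − 3390×(3.85 + 30.6) = −28351.5.
Balance: K_1 − x×(3390 − 924) = K_2, so x = (K_1 − K_2)/(3390 − 924) = 6007.5/2466 = 2.44 km.

2.44 km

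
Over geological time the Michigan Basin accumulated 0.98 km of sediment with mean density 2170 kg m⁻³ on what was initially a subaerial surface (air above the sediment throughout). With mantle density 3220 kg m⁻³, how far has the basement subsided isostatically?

Subaerial load: s = t ρ_sed / ρ_m = 0.98 km × 2170/3220 = 0.66 km.

0.66 km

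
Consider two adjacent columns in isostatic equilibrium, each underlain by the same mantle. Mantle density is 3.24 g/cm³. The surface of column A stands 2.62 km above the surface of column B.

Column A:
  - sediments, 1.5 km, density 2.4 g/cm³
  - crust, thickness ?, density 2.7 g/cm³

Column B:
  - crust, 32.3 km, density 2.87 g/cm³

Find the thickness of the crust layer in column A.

35.5 km

Take the compensation level at the base of the deeper column (depth z_c below the surface of column A) and equate Σ ρ_i t_i down to z_c; mantle fills any gap and the z_c terms cancel.
Column A: 1.5×2.4 + x×2.7 + (z_c − 1.5 − x)×3.24
Column B: 2.62×0 + 32.3×2.87 + (z_c − 2.62 − 32.3)×3.24
The z_c×3.24 term appears on both sides and cancels. Collect the known terms of each column as K = Σ(ρt)_known − 3.24 × (depth of known layers): K_A = 3.6 − 3.24×1.5 = −1.26; K_B = 92.701 − 3.24×(2.62 + 32.3) = −20.4398.
Balance: K_A − x×(3.24 − 2.7) = K_B, so x = (K_A − K_B)/(3.24 − 2.7) = 19.1798/0.54 = 35.5 km.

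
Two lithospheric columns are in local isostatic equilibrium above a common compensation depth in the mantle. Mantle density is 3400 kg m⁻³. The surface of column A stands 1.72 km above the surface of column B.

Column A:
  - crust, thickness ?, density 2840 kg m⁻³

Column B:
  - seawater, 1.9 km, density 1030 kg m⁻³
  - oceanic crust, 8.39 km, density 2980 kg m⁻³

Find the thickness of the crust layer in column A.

Take the compensation level at the base of the deeper column (depth z_c below the surface of column A) and equate Σ ρ_i t_i down to z_c; mantle fills any gap and the z_c terms cancel.
Column A: x×2840 + (z_c − 0 − x)×3400
Column B: 1.72×0 + 1.9×1030 + 8.39×2980 + (z_c − 1.72 − 10.29)×3400
The z_c×3400 term appears on both sides and cancels. Collect the known terms of each column as K = Σ(ρt)_known − 3400 × (depth of known layers): K_A = 0 − 3400×0 = 0; K_B = 26959.2 − 3400×(1.72 + 10.29) = −13874.8.
Balance: K_A − x×(3400 − 2840) = K_B, so x = (K_A − K_B)/(3400 − 2840) = 13874.8/560 = 24.8 km.

24.8 km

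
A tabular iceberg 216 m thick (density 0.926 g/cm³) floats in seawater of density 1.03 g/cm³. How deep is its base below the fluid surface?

Draft d = t ρ_obj/ρ_fluid = 216 m × 0.926/1.03 = 194 m.

194 m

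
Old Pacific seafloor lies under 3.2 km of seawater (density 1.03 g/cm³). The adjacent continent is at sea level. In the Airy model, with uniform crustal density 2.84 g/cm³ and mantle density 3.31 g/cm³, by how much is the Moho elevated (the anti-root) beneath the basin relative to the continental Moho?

12.3 km

Balancing pressure at the compensation depth: replacing crust with seawater at the top is compensated by replacing crust with mantle at the base: d (ρ_c − ρ_w) = a (ρ_m − ρ_c).
a = d (ρ_c − ρ_w)/(ρ_m − ρ_c) = 3.2 km × 1.81/0.47 = 12.3 km.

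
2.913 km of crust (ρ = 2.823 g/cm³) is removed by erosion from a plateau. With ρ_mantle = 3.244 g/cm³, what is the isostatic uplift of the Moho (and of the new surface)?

2.53 km

Unloading: uplift u = e ρ_c/ρ_m = 2.913 km × 2.823/3.244 = 2.53 km.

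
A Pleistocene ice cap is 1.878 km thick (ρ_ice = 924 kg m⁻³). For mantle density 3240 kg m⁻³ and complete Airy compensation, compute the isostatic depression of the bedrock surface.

0.536 km

Equating mass per unit area of the two columns: the ice load ρ_ice t is balanced by mantle displaced below, ρ_m s.
s = t ρ_ice / ρ_m = 1.878 km × 924/3240 = 0.536 km.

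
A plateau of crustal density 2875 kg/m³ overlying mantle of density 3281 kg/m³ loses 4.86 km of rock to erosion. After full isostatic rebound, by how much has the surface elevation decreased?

Rebound u = e ρ_c/ρ_m = 4.86 km × 2875/3281 = 4.259 km.
Net surface drop = e − u = 4.86 km − 4.259 km = e (ρ_m − ρ_c)/ρ_m = 0.601 km.

0.601 km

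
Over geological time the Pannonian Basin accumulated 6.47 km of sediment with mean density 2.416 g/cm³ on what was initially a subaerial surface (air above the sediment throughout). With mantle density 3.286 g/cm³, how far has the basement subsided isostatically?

Subaerial load: s = t ρ_sed / ρ_m = 6.47 km × 2.416/3.286 = 4.76 km.

4.76 km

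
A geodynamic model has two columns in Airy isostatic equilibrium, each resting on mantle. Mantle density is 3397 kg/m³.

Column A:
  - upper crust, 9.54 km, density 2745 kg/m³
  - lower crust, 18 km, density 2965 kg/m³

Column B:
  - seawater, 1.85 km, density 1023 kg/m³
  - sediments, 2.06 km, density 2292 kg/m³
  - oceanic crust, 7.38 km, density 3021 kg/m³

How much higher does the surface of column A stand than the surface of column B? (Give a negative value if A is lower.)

For any compensation level in the mantle, the mantle terms cancel and isostasy reduces to e = (Σt_A − Σt_B) − (Σ(ρt)_A − Σ(ρt)_B) / ρ_m.
Σt_A = 27.54 km; Σt_B = 11.29 km; Σ(ρt)_A = 79557.3; Σ(ρt)_B = 28909.05 (in km·kg/m³).
e = (27.54 − 11.29) − (79557.3 − 28909.05) / 3397 = 1.34 km.

1.34 km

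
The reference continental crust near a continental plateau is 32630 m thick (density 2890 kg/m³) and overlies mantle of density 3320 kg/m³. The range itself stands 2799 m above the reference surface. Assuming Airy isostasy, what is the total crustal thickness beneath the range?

54200 m

Root depth r = h ρ_c / (ρ_m − ρ_c) = 2799 m × 2890 / 430 = 18810 m.
Total thickness = T + h + r = 32630 m + 2799 m + 18810 m = 54200 m.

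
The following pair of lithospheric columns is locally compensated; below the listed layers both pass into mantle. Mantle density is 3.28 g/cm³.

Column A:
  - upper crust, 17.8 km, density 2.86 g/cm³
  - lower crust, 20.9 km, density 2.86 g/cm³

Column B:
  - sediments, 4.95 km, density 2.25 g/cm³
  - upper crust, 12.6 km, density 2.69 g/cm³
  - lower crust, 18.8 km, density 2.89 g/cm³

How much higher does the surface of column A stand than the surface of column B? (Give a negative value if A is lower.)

For any compensation level in the mantle, the mantle terms cancel and isostasy reduces to e = (Σt_A − Σt_B) − (Σ(ρt)_A − Σ(ρt)_B) / ρ_m.
Σt_A = 38.7 km; Σt_B = 36.35 km; Σ(ρt)_A = 110.682; Σ(ρt)_B = 99.3635 (in km·g/cm³).
e = (38.7 − 36.35) − (110.682 − 99.3635) / 3.28 = −1.1 km.

−1.1 km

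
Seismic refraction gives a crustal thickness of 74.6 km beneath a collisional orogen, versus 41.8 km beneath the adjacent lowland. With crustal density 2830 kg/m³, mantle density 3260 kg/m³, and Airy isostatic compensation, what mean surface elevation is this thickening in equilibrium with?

4.33 km

Excess crust Δ = 74.6 km − 41.8 km = 32.8 km, split between elevation h and root r with h + r = Δ.
Airy balance ρ_c h = (ρ_m − ρ_c) r gives r = h ρ_c/(ρ_m − ρ_c), so h (1 + ρ_c/(ρ_m − ρ_c)) = Δ, i.e. h = Δ (ρ_m − ρ_c)/ρ_m.
h = 32.8 km × 430/3260 = 4.33 km.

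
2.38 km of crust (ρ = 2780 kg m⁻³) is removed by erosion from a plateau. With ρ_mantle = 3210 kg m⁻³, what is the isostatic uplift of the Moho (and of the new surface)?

Unloading: uplift u = e ρ_c/ρ_m = 2.38 km × 2780/3210 = 2.06 km.

2.06 km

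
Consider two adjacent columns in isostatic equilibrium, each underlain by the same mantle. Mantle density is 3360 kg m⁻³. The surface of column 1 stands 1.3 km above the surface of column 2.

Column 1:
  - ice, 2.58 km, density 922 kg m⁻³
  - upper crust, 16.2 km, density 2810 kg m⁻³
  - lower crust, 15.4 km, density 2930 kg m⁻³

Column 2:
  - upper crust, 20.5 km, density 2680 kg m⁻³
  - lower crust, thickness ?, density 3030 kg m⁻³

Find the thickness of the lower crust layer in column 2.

Take the compensation level at the base of the deeper column (depth z_c below the surface of column 1) and equate Σ ρ_i t_i down to z_c; mantle fills any gap and the z_c terms cancel.
Column 1: 2.58×922 + 16.2×2810 + 15.4×2930 + (z_c − 34.18)×3360
Column 2: 1.3×0 + 20.5×2680 + x×3030 + (z_c − 1.3 − 20.5 − x)×3360
The z_c×3360 term appears on both sides and cancels. Collect the known terms of each column as K = Σ(ρt)_known − 3360 × (depth of known layers): K_1 = 93022.76 − 3360×34.18 = −21822.04; K_2 = 54940 − 3360×(1.3 + 20.5) = −18308.
Balance: K_1 = K_2 − x×(3360 − 3030), so x = (K_2 − K_1)/(3360 − 3030) = 3514.04/330 = 10.6 km.

10.6 km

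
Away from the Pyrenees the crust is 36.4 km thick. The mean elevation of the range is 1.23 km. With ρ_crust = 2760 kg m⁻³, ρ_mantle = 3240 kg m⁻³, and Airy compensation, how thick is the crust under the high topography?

Root depth r = h ρ_c / (ρ_m − ρ_c) = 1.23 km × 2760 / 480 = 7.072 km.
Total thickness = T + h + r = 36.4 km + 1.23 km + 7.072 km = 44.7 km.

44.7 km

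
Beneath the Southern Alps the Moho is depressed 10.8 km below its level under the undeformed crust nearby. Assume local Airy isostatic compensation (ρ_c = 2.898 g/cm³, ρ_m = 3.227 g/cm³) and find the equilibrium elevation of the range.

Isostatic balance requires: ρ_c h = (ρ_m − ρ_c) r.
h = r (ρ_m − ρ_c) / ρ_c = 10.8 km × (3.227 − 2.898) / 2.898 = 1.23 km.

1.23 km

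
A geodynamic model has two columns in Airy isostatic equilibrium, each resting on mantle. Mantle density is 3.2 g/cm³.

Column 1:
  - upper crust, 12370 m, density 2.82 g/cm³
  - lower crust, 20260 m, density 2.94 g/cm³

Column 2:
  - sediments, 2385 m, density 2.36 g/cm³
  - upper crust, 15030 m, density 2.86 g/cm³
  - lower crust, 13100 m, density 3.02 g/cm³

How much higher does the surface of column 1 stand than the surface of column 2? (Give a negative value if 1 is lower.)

155 m

For any compensation level in the mantle, the mantle terms cancel and isostasy reduces to e = (Σt_1 − Σt_2) − (Σ(ρt)_1 − Σ(ρt)_2) / ρ_m.
Σt_1 = 32630 m; Σt_2 = 30515 m; Σ(ρt)_1 = 94447.8; Σ(ρt)_2 = 88176.4 (in m·g/cm³).
e = (32630 − 30515) − (94447.8 − 88176.4) / 3.2 = 155 m.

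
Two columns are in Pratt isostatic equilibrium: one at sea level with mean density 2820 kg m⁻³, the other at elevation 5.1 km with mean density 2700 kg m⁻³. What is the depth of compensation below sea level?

115 km

ρ_ref D = ρ (D + h) → D (ρ_ref − ρ) = ρ h.
D = ρ h/(ρ_ref − ρ) = 2700 × 5.1 km/(2820 − 2700) = 115 km.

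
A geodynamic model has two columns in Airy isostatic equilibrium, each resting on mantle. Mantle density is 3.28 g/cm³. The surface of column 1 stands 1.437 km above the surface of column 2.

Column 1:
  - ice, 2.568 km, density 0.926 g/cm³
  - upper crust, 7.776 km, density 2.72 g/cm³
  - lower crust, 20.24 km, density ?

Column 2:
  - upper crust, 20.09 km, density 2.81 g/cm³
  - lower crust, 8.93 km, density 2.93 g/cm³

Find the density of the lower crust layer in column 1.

Take the compensation level at the base of the deeper column (depth z_c below the surface of column 1) and equate Σ ρ_i t_i down to z_c; mantle fills any gap and the z_c terms cancel.
Column 1: 2.568×0.926 + 7.776×2.72 + 20.24×ρ + (z_c − 30.584)×3.28
Column 2: 1.437×0 + 20.09×2.81 + 8.93×2.93 + (z_c − 1.437 − 29.02)×3.28
The z_c×3.28 term appears on both sides and cancels. Collect the known terms of each column as K = Σ(ρt)_known − 3.28 × (depth of known layers): K_1 = 23.528688 − 3.28×30.584 = −76.786832; K_2 = 82.6178 − 3.28×(1.437 + 29.02) = −17.28116.
Balance: K_1 + 20.24×ρ = K_2, so ρ = (K_2 − K_1)/20.24 = 59.5057/20.24 = 2.94 g/cm³.

2.94 g/cm³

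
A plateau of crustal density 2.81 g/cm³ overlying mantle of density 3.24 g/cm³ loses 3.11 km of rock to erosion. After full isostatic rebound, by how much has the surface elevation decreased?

Rebound u = e ρ_c/ρ_m = 3.11 km × 2.81/3.24 = 2.697 km.
Net surface drop = e − u = 3.11 km − 2.697 km = e (ρ_m − ρ_c)/ρ_m = 0.413 km.

0.413 km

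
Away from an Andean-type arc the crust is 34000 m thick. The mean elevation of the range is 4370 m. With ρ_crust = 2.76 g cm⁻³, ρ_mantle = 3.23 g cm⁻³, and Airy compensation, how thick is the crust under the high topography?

Root depth r = h ρ_c / (ρ_m − ρ_c) = 4370 m × 2.76 / 0.47 = 25660 m.
Total thickness = T + h + r = 34000 m + 4370 m + 25660 m = 64000 m.

64000 m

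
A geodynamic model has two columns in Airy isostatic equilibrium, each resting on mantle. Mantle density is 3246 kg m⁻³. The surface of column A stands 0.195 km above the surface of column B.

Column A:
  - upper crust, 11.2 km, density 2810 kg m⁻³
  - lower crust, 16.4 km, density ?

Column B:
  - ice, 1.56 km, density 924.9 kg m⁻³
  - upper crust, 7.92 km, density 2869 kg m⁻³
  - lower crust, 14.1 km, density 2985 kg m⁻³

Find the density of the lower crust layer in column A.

2880 kg m⁻³

Take the compensation level at the base of the deeper column (depth z_c below the surface of column A) and equate Σ ρ_i t_i down to z_c; mantle fills any gap and the z_c terms cancel.
Column A: 11.2×2810 + 16.4×ρ + (z_c − 27.6)×3246
Column B: 0.195×0 + 1.56×924.9 + 7.92×2869 + 14.1×2985 + (z_c − 0.195 − 23.58)×3246
The z_c×3246 term appears on both sides and cancels. Collect the known terms of each column as K = Σ(ρt)_known − 3246 × (depth of known layers): K_A = 31472 − 3246×27.6 = −58117.6; K_B = 66253.824 − 3246×(0.195 + 23.58) = −10919.826.
Balance: K_A + 16.4×ρ = K_B, so ρ = (K_B − K_A)/16.4 = 47197.8/16.4 = 2880 kg m⁻³.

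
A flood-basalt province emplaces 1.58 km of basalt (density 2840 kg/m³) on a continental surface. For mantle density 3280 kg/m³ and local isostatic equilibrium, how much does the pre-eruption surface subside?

Subaerial loading: s = t ρ_load / ρ_m.
s = 1.58 km × 2840/3280 = 1.37 km.

1.37 km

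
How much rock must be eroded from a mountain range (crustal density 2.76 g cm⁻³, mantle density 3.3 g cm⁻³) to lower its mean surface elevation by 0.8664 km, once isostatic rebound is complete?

5.29 km

Net drop Δ = e − u = e − e ρ_c/ρ_m = e (ρ_m − ρ_c)/ρ_m.
e = Δ ρ_m/(ρ_m − ρ_c) = 0.8664 km × 3.3/0.54 = 5.29 km.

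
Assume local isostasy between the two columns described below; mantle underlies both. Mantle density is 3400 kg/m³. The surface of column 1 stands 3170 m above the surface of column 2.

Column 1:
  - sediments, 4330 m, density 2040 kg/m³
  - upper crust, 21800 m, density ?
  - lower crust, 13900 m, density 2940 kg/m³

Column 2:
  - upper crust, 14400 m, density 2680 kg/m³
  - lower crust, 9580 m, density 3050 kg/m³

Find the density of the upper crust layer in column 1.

Take the compensation level at the base of the deeper column (depth z_c below the surface of column 1) and equate Σ ρ_i t_i down to z_c; mantle fills any gap and the z_c terms cancel.
Column 1: 4330×2040 + 21800×ρ + 13900×2940 + (z_c − 40030)×3400
Column 2: 3170×0 + 14400×2680 + 9580×3050 + (z_c − 3170 − 23980)×3400
The z_c×3400 term appears on both sides and cancels. Collect the known terms of each column as K = Σ(ρt)_known − 3400 × (depth of known layers): K_1 = 49699200 − 3400×40030 = −86402800; K_2 = 67811000 − 3400×(3170 + 23980) = −24499000.
Balance: K_1 + 21800×ρ = K_2, so ρ = (K_2 − K_1)/21800 = 61903800/21800 = 2840 kg/m³.

2840 kg/m³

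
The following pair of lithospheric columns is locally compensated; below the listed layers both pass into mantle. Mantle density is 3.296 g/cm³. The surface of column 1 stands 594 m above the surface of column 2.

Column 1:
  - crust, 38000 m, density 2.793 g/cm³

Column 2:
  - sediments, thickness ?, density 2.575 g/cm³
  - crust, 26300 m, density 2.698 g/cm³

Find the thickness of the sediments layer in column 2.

Take the compensation level at the base of the deeper column (depth z_c below the surface of column 1) and equate Σ ρ_i t_i down to z_c; mantle fills any gap and the z_c terms cancel.
Column 1: 38000×2.793 + (z_c − 38000)×3.296
Column 2: 594×0 + x×2.575 + 26300×2.698 + (z_c − 594 − 26300 − x)×3.296
The z_c×3.296 term appears on both sides and cancels. Collect the known terms of each column as K = Σ(ρt)_known − 3.296 × (depth of known layers): K_1 = 106134 − 3.296×38000 = −19114; K_2 = 70957.4 − 3.296×(594 + 26300) = −17685.224.
Balance: K_1 = K_2 − x×(3.296 − 2.575), so x = (K_2 − K_1)/(3.296 − 2.575) = 1428.78/0.721 = 1980 m.

1980 m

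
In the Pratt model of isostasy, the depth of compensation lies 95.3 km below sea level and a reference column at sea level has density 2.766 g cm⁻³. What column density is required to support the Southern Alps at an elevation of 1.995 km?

Pratt balance: ρ_ref D = ρ (D + h).
ρ = ρ_ref D/(D + h) = 2.766 × 95.3 km/(95.3 km + 1.995 km) = 2.71 g cm⁻³.

2.71 g cm⁻³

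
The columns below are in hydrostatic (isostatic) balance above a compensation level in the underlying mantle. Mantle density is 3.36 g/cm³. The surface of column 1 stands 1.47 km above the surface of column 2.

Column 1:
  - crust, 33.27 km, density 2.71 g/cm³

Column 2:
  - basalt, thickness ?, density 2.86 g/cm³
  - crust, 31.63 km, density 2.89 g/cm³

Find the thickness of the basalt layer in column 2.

3.64 km

Take the compensation level at the base of the deeper column (depth z_c below the surface of column 1) and equate Σ ρ_i t_i down to z_c; mantle fills any gap and the z_c terms cancel.
Column 1: 33.27×2.71 + (z_c − 33.27)×3.36
Column 2: 1.47×0 + x×2.86 + 31.63×2.89 + (z_c − 1.47 − 31.63 − x)×3.36
The z_c×3.36 term appears on both sides and cancels. Collect the known terms of each column as K = Σ(ρt)_known − 3.36 × (depth of known layers): K_1 = 90.1617 − 3.36×33.27 = −21.6255; K_2 = 91.4107 − 3.36×(1.47 + 31.63) = −19.8053.
Balance: K_1 = K_2 − x×(3.36 − 2.86), so x = (K_2 − K_1)/(3.36 − 2.86) = 1.8202/0.5 = 3.64 km.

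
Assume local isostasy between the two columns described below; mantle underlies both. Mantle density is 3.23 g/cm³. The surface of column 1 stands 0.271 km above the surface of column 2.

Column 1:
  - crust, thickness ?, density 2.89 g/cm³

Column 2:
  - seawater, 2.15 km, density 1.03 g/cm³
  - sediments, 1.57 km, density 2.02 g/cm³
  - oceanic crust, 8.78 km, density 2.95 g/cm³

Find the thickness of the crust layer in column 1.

Take the compensation level at the base of the deeper column (depth z_c below the surface of column 1) and equate Σ ρ_i t_i down to z_c; mantle fills any gap and the z_c terms cancel.
Column 1: x×2.89 + (z_c − 0 − x)×3.23
Column 2: 0.271×0 + 2.15×1.03 + 1.57×2.02 + 8.78×2.95 + (z_c − 0.271 − 12.5)×3.23
The z_c×3.23 term appears on both sides and cancels. Collect the known terms of each column as K = Σ(ρt)_known − 3.23 × (depth of known layers): K_1 = 0 − 3.23×0 = 0; K_2 = 31.2869 − 3.23×(0.271 + 12.5) = −9.96343.
Balance: K_1 − x×(3.23 − 2.89) = K_2, so x = (K_1 − K_2)/(3.23 − 2.89) = 9.96343/0.34 = 29.3 km.

29.3 km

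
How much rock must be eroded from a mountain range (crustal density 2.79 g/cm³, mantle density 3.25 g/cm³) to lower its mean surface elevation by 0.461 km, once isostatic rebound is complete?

Net drop Δ = e − u = e − e ρ_c/ρ_m = e (ρ_m − ρ_c)/ρ_m.
e = Δ ρ_m/(ρ_m − ρ_c) = 0.461 km × 3.25/0.46 = 3.26 km.

3.26 km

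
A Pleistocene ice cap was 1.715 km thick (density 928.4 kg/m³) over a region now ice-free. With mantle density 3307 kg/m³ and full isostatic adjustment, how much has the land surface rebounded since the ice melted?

Removing the load lets mantle flow back in; uplift u satisfies ρ_ice t = ρ_m u.
u = t ρ_ice/ρ_m = 1.715 km × 928.4/3307 = 0.481 km.

0.481 km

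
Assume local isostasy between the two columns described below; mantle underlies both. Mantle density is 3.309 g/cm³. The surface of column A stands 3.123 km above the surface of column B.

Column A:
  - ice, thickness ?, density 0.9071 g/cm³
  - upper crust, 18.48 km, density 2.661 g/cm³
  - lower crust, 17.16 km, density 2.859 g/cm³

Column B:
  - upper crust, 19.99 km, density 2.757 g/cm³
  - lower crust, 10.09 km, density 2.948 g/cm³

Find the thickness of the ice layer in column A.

Take the compensation level at the base of the deeper column (depth z_c below the surface of column A) and equate Σ ρ_i t_i down to z_c; mantle fills any gap and the z_c terms cancel.
Column A: x×0.9071 + 18.48×2.661 + 17.16×2.859 + (z_c − 35.64 − x)×3.309
Column B: 3.123×0 + 19.99×2.757 + 10.09×2.948 + (z_c − 3.123 − 30.08)×3.309
The z_c×3.309 term appears on both sides and cancels. Collect the known terms of each column as K = Σ(ρt)_known − 3.309 × (depth of known layers): K_A = 98.23572 − 3.309×35.64 = −19.69704; K_B = 84.85775 − 3.309×(3.123 + 30.08) = −25.010977.
Balance: K_A − x×(3.309 − 0.9071) = K_B, so x = (K_A − K_B)/(3.309 − 0.9071) = 5.31394/2.4019 = 2.21 km.

2.21 km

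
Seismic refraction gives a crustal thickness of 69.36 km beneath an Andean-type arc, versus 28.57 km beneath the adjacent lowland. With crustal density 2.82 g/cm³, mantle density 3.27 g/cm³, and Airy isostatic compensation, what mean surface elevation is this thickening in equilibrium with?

Excess crust Δ = 69.36 km − 28.57 km = 40.79 km, split between elevation h and root r with h + r = Δ.
Airy balance ρ_c h = (ρ_m − ρ_c) r gives r = h ρ_c/(ρ_m − ρ_c), so h (1 + ρ_c/(ρ_m − ρ_c)) = Δ, i.e. h = Δ (ρ_m − ρ_c)/ρ_m.
h = 40.79 km × 0.45/3.27 = 5.61 km.

5.61 km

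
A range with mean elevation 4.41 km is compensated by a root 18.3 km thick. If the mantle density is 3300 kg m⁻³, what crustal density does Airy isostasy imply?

2660 kg m⁻³

ρ_c h = (ρ_m − ρ_c) r → ρ_c (h + r) = ρ_m r → ρ_c = ρ_m r / (h + r).
ρ_c = 3300 × 18.3 km / (4.41 km + 18.3 km) = 2660 kg m⁻³.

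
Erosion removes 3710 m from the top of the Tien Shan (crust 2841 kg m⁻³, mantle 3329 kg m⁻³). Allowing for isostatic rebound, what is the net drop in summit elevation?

544 m

Rebound u = e ρ_c/ρ_m = 3710 m × 2841/3329 = 3166 m.
Net surface drop = e − u = 3710 m − 3166 m = e (ρ_m − ρ_c)/ρ_m = 544 m.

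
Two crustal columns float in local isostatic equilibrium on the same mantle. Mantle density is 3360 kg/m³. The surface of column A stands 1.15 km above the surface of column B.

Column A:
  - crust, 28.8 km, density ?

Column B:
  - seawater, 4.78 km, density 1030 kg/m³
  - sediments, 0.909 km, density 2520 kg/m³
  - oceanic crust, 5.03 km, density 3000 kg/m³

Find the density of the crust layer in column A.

Take the compensation level at the base of the deeper column (depth z_c below the surface of column A) and equate Σ ρ_i t_i down to z_c; mantle fills any gap and the z_c terms cancel.
Column A: 28.8×ρ + (z_c − 28.8)×3360
Column B: 1.15×0 + 4.78×1030 + 0.909×2520 + 5.03×3000 + (z_c − 1.15 − 10.719)×3360
The z_c×3360 term appears on both sides and cancels. Collect the known terms of each column as K = Σ(ρt)_known − 3360 × (depth of known layers): K_A = 0 − 3360×28.8 = −96768; K_B = 22304.08 − 3360×(1.15 + 10.719) = −17575.76.
Balance: K_A + 28.8×ρ = K_B, so ρ = (K_B − K_A)/28.8 = 79192.2/28.8 = 2750 kg/m³.

2750 kg/m³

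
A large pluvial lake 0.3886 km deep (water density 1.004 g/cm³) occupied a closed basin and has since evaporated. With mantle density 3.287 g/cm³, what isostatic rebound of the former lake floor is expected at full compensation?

u = d ρ_w/ρ_m = 0.3886 km × 1.004/3.287 = 0.119 km.

0.119 km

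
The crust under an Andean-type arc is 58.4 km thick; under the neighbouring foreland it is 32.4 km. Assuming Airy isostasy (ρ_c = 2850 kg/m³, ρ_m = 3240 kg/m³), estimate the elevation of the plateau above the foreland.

3.13 km

Excess crust Δ = 58.4 km − 32.4 km = 26 km, split between elevation h and root r with h + r = Δ.
Airy balance ρ_c h = (ρ_m − ρ_c) r gives r = h ρ_c/(ρ_m − ρ_c), so h (1 + ρ_c/(ρ_m − ρ_c)) = Δ, i.e. h = Δ (ρ_m − ρ_c)/ρ_m.
h = 26 km × 390/3240 = 3.13 km.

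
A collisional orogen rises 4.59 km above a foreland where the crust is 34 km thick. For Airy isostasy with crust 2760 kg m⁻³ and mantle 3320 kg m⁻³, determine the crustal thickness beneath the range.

61.2 km

Root depth r = h ρ_c / (ρ_m − ρ_c) = 4.59 km × 2760 / 560 = 22.62 km.
Total thickness = T + h + r = 34 km + 4.59 km + 22.62 km = 61.2 km.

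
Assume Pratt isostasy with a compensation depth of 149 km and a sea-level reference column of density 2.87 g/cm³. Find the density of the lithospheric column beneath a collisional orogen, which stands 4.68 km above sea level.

Pratt balance: ρ_ref D = ρ (D + h).
ρ = ρ_ref D/(D + h) = 2.87 × 149 km/(149 km + 4.68 km) = 2.78 g/cm³.

2.78 g/cm³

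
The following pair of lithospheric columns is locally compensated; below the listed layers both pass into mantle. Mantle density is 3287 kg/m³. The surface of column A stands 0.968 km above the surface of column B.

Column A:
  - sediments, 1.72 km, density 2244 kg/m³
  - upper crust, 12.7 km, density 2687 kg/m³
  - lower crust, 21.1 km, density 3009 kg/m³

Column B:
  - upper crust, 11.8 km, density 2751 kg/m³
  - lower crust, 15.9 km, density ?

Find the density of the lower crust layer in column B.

Take the compensation level at the base of the deeper column (depth z_c below the surface of column A) and equate Σ ρ_i t_i down to z_c; mantle fills any gap and the z_c terms cancel.
Column A: 1.72×2244 + 12.7×2687 + 21.1×3009 + (z_c − 35.52)×3287
Column B: 0.968×0 + 11.8×2751 + 15.9×ρ + (z_c − 0.968 − 27.7)×3287
The z_c×3287 term appears on both sides and cancels. Collect the known terms of each column as K = Σ(ρt)_known − 3287 × (depth of known layers): K_A = 101474.48 − 3287×35.52 = −15279.76; K_B = 32461.8 − 3287×(0.968 + 27.7) = −61769.916.
Balance: K_A = K_B + 15.9×ρ, so ρ = (K_A − K_B)/15.9 = 46490.2/15.9 = 2920 kg/m³.

2920 kg/m³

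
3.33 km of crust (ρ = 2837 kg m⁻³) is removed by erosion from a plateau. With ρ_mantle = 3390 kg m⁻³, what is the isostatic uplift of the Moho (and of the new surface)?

2.79 km

Unloading: uplift u = e ρ_c/ρ_m = 3.33 km × 2837/3390 = 2.79 km.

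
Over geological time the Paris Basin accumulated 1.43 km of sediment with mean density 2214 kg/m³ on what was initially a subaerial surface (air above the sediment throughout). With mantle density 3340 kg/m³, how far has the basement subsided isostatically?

Subaerial load: s = t ρ_sed / ρ_m = 1.43 km × 2214/3340 = 0.948 km.

0.948 km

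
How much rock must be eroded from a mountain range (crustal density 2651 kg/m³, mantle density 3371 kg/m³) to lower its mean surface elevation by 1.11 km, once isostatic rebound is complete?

Net drop Δ = e − u = e − e ρ_c/ρ_m = e (ρ_m − ρ_c)/ρ_m.
e = Δ ρ_m/(ρ_m − ρ_c) = 1.11 km × 3371/720 = 5.2 km.

5.2 km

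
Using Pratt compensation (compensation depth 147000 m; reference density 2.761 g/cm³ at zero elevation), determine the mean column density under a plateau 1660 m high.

2.73 g/cm³

Pratt balance: ρ_ref D = ρ (D + h).
ρ = ρ_ref D/(D + h) = 2.761 × 147000 m/(147000 m + 1660 m) = 2.73 g/cm³.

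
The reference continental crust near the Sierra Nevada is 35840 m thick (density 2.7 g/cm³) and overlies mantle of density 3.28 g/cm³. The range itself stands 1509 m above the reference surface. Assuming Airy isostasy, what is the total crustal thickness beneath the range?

44400 m

Root depth r = h ρ_c / (ρ_m − ρ_c) = 1509 m × 2.7 / 0.58 = 7025 m.
Total thickness = T + h + r = 35840 m + 1509 m + 7025 m = 44400 m.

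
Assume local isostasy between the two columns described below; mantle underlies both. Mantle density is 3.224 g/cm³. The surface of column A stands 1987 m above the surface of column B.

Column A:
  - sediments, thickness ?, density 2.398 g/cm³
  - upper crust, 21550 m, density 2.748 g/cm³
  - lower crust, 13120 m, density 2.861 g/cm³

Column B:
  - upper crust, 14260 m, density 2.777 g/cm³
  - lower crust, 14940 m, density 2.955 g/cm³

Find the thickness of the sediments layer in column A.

Take the compensation level at the base of the deeper column (depth z_c below the surface of column A) and equate Σ ρ_i t_i down to z_c; mantle fills any gap and the z_c terms cancel.
Column A: x×2.398 + 21550×2.748 + 13120×2.861 + (z_c − 34670 − x)×3.224
Column B: 1987×0 + 14260×2.777 + 14940×2.955 + (z_c − 1987 − 29200)×3.224
The z_c×3.224 term appears on both sides and cancels. Collect the known terms of each column as K = Σ(ρt)_known − 3.224 × (depth of known layers): K_A = 96755.72 − 3.224×34670 = −15020.36; K_B = 83747.72 − 3.224×(1987 + 29200) = −16799.168.
Balance: K_A − x×(3.224 − 2.398) = K_B, so x = (K_A − K_B)/(3.224 − 2.398) = 1778.81/0.826 = 2150 m.

2150 m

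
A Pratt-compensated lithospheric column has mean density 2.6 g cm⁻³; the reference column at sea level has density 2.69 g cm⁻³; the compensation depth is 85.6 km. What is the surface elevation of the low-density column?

ρ_ref D = ρ (D + h) → h = D (ρ_ref − ρ)/ρ.
h = 85.6 km × (2.69 − 2.6)/2.6 = 2.96 km.

2.96 km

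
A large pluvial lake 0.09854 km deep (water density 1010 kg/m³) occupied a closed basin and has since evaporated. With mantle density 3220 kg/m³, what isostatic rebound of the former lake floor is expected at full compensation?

0.0309 km

u = d ρ_w/ρ_m = 0.09854 km × 1010/3220 = 0.0309 km.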